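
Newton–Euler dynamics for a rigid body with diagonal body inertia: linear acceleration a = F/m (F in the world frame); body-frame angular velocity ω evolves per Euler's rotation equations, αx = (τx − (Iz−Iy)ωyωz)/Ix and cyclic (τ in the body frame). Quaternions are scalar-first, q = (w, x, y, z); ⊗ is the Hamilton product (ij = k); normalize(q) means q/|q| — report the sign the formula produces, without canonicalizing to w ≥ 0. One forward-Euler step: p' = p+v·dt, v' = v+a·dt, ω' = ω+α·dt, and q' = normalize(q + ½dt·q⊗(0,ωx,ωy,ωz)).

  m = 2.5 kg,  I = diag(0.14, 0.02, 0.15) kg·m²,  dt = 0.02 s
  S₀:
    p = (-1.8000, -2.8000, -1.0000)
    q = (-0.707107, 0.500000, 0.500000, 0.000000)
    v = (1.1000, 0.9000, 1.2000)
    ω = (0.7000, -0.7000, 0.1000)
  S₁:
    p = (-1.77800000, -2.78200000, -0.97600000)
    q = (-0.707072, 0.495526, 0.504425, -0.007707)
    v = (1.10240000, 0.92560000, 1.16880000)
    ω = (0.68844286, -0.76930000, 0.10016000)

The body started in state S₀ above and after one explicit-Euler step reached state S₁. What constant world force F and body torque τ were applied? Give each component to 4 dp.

F = (0.3000, 3.2000, -3.9000)
τ = (-0.0900, -0.0700, 0.0600)

Δv = v₁−v₀ = (0.00240000, 0.02560000, -0.03120000)
m·(v₁−v₀)/dt = (0.3000, 3.2000, -3.9000)
rate change Δω = (-0.01155714, -0.06930000, 0.00016000)
ω₀×(Iω₀) = (-0.0091, -0.0007, 0.0588)
τ = I·(Δω/dt) + ω₀×(Iω₀) = (-0.0900, -0.0700, 0.0600)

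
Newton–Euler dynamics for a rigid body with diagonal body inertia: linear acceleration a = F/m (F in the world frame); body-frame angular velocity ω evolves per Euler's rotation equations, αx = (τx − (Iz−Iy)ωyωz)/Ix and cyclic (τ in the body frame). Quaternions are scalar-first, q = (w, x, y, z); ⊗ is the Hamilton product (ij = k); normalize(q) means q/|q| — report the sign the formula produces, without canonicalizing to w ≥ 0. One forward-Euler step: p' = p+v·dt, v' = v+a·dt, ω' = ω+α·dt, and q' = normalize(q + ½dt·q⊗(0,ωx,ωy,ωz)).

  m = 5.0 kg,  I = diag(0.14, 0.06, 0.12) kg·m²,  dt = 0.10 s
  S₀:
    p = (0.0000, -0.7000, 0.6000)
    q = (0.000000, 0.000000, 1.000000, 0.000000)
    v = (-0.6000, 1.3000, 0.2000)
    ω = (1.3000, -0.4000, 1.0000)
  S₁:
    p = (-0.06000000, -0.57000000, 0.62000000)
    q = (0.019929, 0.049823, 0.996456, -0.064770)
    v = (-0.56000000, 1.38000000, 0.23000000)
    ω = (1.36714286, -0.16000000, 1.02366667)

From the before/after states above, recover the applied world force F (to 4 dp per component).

velocity change Δv = (0.04000000, 0.08000000, 0.03000000)
applied force F = (2.0000, 4.0000, 1.5000)

F = (2.0000, 4.0000, 1.5000)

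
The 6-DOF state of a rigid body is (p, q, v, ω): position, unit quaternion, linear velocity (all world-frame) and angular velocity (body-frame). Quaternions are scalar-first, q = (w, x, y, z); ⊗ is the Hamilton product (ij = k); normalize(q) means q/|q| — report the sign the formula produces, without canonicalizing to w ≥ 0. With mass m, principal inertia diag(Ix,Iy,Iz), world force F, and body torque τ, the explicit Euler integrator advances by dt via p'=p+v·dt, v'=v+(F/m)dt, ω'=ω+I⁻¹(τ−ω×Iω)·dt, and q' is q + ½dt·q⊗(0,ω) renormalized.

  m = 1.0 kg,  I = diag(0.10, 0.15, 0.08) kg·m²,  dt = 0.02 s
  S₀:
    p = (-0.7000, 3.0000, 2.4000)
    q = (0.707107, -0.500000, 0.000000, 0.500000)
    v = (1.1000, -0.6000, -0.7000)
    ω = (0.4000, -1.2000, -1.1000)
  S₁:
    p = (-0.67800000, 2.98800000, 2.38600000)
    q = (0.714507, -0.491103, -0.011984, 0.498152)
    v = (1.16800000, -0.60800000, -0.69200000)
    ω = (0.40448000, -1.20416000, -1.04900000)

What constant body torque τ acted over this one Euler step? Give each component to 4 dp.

τ = (-0.0700, -0.0400, 0.1800)

ω₁ − ω₀ = (0.00448000, -0.00416000, 0.05100000)
gyro term ω₀×Iω₀ = (-0.0924, -0.0088, -0.0240)
applied torque τ = (-0.0700, -0.0400, 0.1800)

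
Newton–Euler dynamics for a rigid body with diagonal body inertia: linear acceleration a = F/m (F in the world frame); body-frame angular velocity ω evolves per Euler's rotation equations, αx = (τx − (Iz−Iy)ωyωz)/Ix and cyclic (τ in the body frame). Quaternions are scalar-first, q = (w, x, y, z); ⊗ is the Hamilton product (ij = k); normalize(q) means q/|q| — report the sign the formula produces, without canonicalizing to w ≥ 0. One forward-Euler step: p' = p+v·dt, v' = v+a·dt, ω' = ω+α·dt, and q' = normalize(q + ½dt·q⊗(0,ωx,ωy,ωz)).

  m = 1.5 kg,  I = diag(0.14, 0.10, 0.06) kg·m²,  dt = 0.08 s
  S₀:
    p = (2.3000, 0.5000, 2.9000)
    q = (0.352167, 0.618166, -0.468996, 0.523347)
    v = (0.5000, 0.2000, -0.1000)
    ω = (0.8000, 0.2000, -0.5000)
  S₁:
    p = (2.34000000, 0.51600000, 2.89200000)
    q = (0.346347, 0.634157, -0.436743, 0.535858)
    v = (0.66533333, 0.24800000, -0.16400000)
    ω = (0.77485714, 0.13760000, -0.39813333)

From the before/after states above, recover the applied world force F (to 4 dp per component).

v₁ − v₀ = (0.16533333, 0.04800000, -0.06400000)
F = m·Δv/dt = (3.1000, 0.9000, -1.2000)

F = (3.1000, 0.9000, -1.2000)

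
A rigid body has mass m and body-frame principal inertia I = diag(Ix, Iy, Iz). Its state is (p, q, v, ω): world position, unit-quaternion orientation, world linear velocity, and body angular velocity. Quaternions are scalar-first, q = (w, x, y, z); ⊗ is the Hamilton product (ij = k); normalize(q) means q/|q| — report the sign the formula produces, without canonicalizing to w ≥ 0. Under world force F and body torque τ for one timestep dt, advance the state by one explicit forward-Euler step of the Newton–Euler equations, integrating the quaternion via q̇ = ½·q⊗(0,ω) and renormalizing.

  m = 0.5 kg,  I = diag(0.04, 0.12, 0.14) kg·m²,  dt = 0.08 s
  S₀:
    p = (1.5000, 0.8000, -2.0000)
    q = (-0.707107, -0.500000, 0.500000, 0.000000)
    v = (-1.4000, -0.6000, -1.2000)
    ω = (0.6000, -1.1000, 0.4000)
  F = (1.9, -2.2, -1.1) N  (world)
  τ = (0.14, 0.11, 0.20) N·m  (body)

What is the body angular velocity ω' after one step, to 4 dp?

ω×(Iω) gyroscopic = (-0.0088, -0.0240, -0.0528)
(τ − ω×Iω)/I = (3.7200, 1.1167, 1.8057)
ω + α·dt = (0.8976, -1.0107, 0.5445)

ω' = (0.8976, -1.0107, 0.5445)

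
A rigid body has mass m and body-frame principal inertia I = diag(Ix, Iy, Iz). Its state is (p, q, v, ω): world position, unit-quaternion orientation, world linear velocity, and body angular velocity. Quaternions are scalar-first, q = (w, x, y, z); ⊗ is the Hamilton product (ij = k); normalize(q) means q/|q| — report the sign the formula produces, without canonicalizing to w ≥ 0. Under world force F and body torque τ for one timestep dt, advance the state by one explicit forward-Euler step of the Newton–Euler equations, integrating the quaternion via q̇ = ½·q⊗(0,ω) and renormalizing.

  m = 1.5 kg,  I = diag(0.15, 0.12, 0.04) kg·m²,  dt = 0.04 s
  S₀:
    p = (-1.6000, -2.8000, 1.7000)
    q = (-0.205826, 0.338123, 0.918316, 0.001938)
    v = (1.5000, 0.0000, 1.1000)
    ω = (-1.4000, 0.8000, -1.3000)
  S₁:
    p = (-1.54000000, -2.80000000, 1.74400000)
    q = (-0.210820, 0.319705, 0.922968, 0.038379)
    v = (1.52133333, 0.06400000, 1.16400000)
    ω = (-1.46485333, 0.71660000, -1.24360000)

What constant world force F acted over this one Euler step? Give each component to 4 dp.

F = (0.8000, 2.4000, 2.4000)

v₁ − v₀ = (0.02133333, 0.06400000, 0.06400000)
m·(v₁−v₀)/dt = (0.8000, 2.4000, 2.4000)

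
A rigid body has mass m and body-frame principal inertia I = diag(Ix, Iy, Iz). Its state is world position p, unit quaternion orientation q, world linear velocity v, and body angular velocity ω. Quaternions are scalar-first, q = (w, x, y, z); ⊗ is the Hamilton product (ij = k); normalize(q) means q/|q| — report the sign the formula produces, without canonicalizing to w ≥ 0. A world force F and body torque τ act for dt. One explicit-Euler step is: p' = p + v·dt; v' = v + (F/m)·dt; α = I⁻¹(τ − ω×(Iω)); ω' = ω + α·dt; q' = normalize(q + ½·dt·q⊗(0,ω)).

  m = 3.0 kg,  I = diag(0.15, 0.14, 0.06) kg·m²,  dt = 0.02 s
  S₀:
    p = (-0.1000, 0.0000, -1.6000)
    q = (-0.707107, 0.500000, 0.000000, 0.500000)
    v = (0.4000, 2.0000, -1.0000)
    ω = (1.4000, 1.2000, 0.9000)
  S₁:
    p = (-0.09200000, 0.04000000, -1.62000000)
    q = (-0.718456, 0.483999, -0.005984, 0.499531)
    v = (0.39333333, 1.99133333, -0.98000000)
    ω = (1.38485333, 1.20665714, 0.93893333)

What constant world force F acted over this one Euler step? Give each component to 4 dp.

velocity change Δv = (-0.00666667, -0.00866667, 0.02000000)
applied force F = (-1.0000, -1.3000, 3.0000)

F = (-1.0000, -1.3000, 3.0000)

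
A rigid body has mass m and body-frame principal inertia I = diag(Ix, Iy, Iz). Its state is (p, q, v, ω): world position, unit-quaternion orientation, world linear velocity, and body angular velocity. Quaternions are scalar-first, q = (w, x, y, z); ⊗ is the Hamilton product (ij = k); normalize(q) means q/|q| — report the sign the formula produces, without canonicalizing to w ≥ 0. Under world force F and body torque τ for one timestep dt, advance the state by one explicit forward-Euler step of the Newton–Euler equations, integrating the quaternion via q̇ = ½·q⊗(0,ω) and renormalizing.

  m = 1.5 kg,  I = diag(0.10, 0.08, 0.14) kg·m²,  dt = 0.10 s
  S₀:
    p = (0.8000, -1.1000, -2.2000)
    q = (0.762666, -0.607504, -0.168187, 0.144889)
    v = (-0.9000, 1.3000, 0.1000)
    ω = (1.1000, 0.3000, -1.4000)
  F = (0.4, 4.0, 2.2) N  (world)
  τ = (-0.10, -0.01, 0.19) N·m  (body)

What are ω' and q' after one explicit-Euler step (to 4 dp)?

precession coupling ω×(Iω) = (-0.0252, 0.0616, -0.0066)
(τ − ω×Iω)/I = (-0.7480, -0.8950, 1.4043)
new body rate ω' = (1.0252, 0.2105, -1.2596)
2q̇ = q⊗(0,ω) = (0.9215551, 1.0309277, -0.4623279, -1.0649779)
updated quaternion q' = (0.8055, -0.5537, -0.1905, 0.0913)

ω' = (1.0252, 0.2105, -1.2596)
q' = (0.8055, -0.5537, -0.1905, 0.0913)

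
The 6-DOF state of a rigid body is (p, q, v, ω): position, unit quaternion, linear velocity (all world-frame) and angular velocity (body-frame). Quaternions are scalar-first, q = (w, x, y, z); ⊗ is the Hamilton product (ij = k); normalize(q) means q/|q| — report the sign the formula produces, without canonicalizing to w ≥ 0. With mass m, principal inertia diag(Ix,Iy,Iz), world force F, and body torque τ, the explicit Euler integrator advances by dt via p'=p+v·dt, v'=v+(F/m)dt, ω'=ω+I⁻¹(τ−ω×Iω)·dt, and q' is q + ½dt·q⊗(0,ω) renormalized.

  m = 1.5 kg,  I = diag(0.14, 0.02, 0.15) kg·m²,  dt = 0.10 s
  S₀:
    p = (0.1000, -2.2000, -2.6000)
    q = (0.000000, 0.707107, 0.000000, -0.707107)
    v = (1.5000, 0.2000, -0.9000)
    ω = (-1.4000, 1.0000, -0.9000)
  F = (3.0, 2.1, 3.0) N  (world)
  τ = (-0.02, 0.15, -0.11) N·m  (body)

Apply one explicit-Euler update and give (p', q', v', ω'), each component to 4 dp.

p' = (0.2500, -2.1800, -2.6900)
q' = (0.0176, 0.7390, 0.0809, -0.6686)
v' = (1.7000, 0.3400, -0.7000)
ω' = (-1.3307, 1.8130, -1.0853)

a = F/m = (2.0000, 1.4000, 2.0000)
p' = p + v·dt = (0.2500, -2.1800, -2.6900)
v + (F/m)dt = (1.7000, 0.3400, -0.7000)
angular accel α = (0.6929, 8.1300, -1.8533)
new body rate ω' = (-1.3307, 1.8130, -1.0853)
q⊗(0,ω) = (0.3535535, 0.7071070, 1.6263461, 0.7071070)
updated quaternion q' = (0.0176, 0.7390, 0.0809, -0.6686)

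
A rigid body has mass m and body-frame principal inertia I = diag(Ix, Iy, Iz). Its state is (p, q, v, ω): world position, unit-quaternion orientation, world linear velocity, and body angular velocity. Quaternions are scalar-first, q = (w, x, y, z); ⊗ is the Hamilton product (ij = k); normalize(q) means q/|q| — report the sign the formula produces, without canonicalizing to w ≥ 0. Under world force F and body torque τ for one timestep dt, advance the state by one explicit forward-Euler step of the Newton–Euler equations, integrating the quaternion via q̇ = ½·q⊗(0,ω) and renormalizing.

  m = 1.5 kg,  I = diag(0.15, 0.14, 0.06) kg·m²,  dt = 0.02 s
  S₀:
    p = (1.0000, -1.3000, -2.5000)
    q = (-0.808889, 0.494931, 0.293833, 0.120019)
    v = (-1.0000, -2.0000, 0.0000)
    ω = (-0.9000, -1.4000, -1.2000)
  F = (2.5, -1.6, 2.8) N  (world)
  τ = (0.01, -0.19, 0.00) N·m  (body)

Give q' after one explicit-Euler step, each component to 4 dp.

Hamilton product q⊗(0,ω) = (1.0008269, 0.5434271, 1.6183447, 0.5422131)
q' = normalize(q + ½dt·q⊗(0,ω)) = (-0.7987, 0.5003, 0.3100, 0.1254)

q' = (-0.7987, 0.5003, 0.3100, 0.1254)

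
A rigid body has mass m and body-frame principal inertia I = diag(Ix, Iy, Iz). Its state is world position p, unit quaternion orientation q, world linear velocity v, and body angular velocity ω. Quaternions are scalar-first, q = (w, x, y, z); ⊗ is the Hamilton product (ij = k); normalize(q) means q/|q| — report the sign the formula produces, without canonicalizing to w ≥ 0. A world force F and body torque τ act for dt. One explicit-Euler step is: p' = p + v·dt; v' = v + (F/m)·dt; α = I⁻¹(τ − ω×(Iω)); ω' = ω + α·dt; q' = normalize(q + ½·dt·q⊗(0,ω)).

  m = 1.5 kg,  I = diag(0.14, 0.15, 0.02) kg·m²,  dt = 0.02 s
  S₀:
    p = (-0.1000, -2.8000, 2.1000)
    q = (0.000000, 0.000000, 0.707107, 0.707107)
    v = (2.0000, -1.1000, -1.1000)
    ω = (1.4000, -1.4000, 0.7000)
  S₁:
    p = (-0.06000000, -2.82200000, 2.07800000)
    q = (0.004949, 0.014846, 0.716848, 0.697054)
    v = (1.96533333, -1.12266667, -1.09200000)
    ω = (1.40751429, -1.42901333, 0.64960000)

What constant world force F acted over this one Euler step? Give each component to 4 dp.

v₁ − v₀ = (-0.03466667, -0.02266667, 0.00800000)
F = m·Δv/dt = (-2.6000, -1.7000, 0.6000)

F = (-2.6000, -1.7000, 0.6000)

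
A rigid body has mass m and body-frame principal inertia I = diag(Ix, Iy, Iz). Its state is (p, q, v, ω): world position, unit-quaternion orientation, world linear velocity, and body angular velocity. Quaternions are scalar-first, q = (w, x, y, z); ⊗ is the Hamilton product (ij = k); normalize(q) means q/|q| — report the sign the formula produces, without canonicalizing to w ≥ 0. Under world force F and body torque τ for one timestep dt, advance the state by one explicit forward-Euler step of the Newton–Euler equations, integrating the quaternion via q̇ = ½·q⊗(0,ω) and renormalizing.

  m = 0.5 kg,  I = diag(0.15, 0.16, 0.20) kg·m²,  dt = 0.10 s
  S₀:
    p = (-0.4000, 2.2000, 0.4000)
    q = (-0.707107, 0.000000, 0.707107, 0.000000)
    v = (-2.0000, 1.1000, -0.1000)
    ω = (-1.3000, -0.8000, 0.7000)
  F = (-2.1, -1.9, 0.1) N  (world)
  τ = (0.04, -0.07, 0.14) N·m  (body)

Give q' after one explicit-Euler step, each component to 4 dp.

q' = (-0.6764, 0.0705, 0.7328, 0.0211)

Hamilton product q⊗(0,ω) = (0.5656856, 1.4142140, 0.5656856, 0.4242642)
updated quaternion q' = (-0.6764, 0.0705, 0.7328, 0.0211)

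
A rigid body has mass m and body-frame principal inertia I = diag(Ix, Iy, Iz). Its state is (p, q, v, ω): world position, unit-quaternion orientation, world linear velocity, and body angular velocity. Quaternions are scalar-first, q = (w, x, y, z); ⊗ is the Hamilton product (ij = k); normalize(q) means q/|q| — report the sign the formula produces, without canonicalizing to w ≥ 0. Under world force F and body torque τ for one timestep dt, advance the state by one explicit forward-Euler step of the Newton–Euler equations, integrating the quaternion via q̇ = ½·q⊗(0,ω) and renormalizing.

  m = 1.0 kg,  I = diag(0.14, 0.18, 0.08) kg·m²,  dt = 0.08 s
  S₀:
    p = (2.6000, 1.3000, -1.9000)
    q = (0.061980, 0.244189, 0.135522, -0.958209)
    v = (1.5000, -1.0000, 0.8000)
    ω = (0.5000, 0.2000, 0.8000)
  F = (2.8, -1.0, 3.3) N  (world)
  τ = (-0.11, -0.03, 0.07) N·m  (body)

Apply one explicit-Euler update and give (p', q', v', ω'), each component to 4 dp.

p' = (2.7200, 1.2200, -1.8360)
q' = (0.0866, 0.2572, 0.1090, -0.9563)
v' = (1.7240, -1.0800, 1.0640)
ω' = (0.4463, 0.1760, 0.8660)

new position p' = (2.7200, 1.2200, -1.8360)
v' = v + a·dt = (1.7240, -1.0800, 1.0640)
(τ − ω×Iω)/I = (-0.6714, -0.3000, 0.8250)
ω' = ω + α·dt = (0.4463, 0.1760, 0.8660)
q⊗(0,ω) = (0.6173683, 0.3310494, -0.6620597, 0.0306608)
updated quaternion q' = (0.0866, 0.2572, 0.1090, -0.9563)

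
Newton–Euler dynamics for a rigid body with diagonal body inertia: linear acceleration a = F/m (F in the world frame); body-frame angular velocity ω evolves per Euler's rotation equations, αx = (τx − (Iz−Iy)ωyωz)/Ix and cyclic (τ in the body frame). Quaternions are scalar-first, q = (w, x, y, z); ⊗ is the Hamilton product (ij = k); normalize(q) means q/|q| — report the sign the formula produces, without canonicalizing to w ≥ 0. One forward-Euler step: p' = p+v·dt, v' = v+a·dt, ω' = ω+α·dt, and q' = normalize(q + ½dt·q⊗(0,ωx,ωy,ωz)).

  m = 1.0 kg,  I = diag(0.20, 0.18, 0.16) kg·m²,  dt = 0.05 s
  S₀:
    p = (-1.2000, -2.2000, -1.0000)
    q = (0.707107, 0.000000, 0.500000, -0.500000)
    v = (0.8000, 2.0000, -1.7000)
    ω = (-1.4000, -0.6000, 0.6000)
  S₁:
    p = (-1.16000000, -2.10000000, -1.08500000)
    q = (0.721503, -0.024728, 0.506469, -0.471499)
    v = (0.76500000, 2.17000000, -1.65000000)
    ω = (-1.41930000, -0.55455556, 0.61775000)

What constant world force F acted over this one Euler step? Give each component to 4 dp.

F = (-0.7000, 3.4000, 1.0000)

Δv = v₁−v₀ = (-0.03500000, 0.17000000, 0.05000000)
m·(v₁−v₀)/dt = (-0.7000, 3.4000, 1.0000)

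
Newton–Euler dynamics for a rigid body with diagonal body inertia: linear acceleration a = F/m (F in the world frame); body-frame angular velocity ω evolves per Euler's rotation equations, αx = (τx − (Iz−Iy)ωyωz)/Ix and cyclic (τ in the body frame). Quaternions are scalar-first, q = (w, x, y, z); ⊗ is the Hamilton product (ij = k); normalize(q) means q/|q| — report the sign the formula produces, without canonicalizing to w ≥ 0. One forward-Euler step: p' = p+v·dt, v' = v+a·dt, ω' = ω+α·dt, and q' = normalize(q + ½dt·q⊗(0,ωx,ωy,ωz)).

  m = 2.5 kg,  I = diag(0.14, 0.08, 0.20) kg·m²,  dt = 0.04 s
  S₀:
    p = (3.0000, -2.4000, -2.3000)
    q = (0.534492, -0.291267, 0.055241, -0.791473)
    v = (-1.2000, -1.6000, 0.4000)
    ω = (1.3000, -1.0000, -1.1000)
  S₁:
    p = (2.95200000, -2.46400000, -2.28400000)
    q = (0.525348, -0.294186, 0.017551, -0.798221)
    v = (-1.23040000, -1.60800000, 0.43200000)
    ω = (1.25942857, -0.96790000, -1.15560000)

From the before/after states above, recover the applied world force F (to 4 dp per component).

velocity change Δv = (-0.03040000, -0.00800000, 0.03200000)
m·(v₁−v₀)/dt = (-1.9000, -0.5000, 2.0000)

F = (-1.9000, -0.5000, 2.0000)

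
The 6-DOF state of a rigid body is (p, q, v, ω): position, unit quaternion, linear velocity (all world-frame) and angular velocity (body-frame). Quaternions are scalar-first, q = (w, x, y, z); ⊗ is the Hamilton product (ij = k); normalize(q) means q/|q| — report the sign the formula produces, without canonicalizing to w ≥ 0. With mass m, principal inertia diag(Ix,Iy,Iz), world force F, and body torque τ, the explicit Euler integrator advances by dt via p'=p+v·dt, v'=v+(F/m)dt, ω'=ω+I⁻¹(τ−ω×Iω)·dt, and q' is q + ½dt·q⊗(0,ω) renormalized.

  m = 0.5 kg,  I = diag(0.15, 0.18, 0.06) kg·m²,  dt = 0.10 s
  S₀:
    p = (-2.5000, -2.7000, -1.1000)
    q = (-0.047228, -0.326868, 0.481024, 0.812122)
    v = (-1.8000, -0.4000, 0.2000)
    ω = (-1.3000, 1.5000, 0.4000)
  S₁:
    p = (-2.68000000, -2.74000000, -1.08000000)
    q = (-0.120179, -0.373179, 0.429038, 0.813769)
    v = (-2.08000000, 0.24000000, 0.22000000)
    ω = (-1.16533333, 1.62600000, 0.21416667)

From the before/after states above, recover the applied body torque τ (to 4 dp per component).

τ = (0.1300, 0.1800, -0.1700)

rate change Δω = (0.13466667, 0.12600000, -0.18583333)
I·α + gyro = (0.1300, 0.1800, -0.1700)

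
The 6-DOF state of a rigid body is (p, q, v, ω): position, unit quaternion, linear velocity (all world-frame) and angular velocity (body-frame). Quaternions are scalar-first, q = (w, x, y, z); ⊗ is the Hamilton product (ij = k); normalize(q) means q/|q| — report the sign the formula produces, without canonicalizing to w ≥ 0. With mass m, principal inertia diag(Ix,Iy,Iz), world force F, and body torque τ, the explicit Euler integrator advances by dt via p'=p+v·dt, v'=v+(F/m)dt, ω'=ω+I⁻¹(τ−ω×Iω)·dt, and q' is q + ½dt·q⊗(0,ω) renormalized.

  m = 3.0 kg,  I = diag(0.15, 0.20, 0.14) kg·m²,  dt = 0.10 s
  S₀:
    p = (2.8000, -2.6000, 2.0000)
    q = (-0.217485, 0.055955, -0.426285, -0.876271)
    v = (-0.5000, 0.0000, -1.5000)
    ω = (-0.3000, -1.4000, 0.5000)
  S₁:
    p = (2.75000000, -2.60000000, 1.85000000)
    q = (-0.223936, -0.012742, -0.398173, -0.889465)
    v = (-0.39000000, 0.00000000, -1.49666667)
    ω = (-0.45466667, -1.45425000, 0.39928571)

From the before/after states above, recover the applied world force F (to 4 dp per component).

F = (3.3000, 0.0000, 0.1000)

v₁ − v₀ = (0.11000000, 0.00000000, 0.00333333)
F = m·Δv/dt = (3.3000, 0.0000, 0.1000)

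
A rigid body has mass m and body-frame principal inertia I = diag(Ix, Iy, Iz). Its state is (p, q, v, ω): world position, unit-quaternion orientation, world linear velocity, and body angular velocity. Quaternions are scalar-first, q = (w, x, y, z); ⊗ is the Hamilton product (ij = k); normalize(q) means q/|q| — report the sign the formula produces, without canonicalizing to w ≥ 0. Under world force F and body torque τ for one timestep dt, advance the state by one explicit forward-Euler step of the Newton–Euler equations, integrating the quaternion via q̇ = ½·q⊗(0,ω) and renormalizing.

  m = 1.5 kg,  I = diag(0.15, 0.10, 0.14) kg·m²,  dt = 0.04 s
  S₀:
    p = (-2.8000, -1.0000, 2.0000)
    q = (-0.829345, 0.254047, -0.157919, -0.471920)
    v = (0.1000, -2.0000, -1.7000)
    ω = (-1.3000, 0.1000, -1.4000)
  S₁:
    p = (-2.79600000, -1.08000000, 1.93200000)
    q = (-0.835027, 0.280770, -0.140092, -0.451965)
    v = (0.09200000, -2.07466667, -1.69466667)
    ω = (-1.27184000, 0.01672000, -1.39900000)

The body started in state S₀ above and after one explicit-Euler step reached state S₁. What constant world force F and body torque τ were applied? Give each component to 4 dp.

F = (-0.3000, -2.8000, 0.2000)
τ = (0.1000, -0.1900, 0.0100)

Δω = ω₁−ω₀ = (0.02816000, -0.08328000, 0.00100000)
applied torque τ = (0.1000, -0.1900, 0.0100)
Δv = v₁−v₀ = (-0.00800000, -0.07466667, 0.00533333)
m·(v₁−v₀)/dt = (-0.3000, -2.8000, 0.2000)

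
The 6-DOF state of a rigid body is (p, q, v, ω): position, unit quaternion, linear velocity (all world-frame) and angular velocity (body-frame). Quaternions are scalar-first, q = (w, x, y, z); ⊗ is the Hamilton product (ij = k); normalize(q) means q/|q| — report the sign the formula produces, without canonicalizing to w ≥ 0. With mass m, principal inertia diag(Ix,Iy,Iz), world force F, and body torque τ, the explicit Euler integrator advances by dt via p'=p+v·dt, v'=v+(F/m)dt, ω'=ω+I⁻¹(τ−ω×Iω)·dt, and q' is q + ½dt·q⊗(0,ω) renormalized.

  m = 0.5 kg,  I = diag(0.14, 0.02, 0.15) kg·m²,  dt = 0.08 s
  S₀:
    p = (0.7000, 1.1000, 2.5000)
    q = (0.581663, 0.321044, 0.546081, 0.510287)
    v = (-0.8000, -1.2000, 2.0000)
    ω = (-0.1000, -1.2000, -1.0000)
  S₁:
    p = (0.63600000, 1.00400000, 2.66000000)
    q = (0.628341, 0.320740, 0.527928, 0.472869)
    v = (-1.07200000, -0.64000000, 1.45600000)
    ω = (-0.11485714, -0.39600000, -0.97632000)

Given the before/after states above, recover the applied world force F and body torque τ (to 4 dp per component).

F = (-1.7000, 3.5000, -3.4000)
τ = (0.1300, 0.2000, 0.0300)

Δv = v₁−v₀ = (-0.27200000, 0.56000000, -0.54400000)
applied force F = (-1.7000, 3.5000, -3.4000)
rate change Δω = (-0.01485714, 0.80400000, 0.02368000)
applied torque τ = (0.1300, 0.2000, 0.0300)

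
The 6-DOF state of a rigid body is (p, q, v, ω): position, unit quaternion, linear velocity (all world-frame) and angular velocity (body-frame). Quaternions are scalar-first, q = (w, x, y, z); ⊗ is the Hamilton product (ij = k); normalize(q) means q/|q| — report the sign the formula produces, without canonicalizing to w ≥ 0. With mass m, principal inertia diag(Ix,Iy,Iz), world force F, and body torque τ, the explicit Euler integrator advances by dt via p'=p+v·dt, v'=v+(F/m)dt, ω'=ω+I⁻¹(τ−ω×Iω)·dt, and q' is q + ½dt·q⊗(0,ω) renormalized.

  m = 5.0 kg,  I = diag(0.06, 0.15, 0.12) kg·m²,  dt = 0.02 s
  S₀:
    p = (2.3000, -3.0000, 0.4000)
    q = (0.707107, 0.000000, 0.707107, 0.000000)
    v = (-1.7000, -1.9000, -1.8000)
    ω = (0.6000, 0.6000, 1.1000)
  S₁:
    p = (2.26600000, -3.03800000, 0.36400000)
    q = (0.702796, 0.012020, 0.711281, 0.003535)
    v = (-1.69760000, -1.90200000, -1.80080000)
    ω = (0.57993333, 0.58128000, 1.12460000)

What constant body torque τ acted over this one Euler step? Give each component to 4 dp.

rate change Δω = (-0.02006667, -0.01872000, 0.02460000)
τ = I·(Δω/dt) + ω₀×(Iω₀) = (-0.0800, -0.1800, 0.1800)

τ = (-0.0800, -0.1800, 0.1800)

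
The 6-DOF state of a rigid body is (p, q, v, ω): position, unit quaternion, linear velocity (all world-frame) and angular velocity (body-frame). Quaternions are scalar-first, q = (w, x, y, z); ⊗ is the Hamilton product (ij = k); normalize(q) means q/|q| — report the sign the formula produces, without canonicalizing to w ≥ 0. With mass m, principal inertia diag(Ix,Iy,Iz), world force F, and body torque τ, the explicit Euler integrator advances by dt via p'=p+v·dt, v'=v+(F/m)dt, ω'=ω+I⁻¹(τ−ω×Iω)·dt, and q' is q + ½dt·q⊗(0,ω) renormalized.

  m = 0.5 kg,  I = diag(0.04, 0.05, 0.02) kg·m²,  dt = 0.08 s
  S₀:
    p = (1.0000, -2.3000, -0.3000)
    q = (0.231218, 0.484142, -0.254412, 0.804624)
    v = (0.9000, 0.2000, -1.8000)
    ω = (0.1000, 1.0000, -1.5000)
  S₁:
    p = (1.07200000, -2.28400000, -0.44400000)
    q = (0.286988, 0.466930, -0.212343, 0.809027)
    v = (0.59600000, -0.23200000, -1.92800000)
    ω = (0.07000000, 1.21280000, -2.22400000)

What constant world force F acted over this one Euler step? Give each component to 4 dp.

F = (-1.9000, -2.7000, -0.8000)

Δv = v₁−v₀ = (-0.30400000, -0.43200000, -0.12800000)
F = m·Δv/dt = (-1.9000, -2.7000, -0.8000)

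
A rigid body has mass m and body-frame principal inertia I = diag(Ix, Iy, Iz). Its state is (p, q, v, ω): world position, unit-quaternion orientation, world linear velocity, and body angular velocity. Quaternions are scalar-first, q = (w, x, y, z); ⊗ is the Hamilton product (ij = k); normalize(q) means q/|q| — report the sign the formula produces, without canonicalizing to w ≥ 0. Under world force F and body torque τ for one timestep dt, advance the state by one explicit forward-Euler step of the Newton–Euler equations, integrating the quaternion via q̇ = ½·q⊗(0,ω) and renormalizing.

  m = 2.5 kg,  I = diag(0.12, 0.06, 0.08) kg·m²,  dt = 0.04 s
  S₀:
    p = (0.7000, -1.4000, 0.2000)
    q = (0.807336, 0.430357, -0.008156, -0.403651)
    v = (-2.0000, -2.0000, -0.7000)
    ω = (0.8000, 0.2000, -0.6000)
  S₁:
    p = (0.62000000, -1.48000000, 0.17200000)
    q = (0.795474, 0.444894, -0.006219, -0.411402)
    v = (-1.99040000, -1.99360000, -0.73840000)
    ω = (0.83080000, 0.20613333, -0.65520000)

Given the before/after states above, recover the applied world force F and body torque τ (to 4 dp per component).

F = (0.6000, 0.4000, -2.4000)
τ = (0.0900, -0.0100, -0.1200)

v₁ − v₀ = (0.00960000, 0.00640000, -0.03840000)
m·(v₁−v₀)/dt = (0.6000, 0.4000, -2.4000)
Δω = ω₁−ω₀ = (0.03080000, 0.00613333, -0.05520000)
τ = I·(Δω/dt) + ω₀×(Iω₀) = (0.0900, -0.0100, -0.1200)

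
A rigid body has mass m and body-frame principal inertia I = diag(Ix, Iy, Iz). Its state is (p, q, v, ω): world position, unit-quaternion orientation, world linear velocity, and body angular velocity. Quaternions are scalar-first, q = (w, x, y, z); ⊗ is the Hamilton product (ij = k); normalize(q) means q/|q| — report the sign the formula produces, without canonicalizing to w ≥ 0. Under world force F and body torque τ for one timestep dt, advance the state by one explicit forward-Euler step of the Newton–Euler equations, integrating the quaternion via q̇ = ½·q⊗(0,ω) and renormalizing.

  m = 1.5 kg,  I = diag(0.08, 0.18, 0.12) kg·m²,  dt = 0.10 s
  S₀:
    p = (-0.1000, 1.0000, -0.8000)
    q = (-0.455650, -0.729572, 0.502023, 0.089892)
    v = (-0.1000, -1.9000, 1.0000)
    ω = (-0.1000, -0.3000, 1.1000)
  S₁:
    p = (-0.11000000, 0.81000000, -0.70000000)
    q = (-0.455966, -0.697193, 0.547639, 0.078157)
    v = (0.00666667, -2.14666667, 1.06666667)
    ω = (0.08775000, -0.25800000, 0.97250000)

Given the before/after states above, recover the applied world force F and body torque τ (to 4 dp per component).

F = (1.6000, -3.7000, 1.0000)
τ = (0.1700, 0.0800, -0.1500)

Δω = ω₁−ω₀ = (0.18775000, 0.04200000, -0.12750000)
applied torque τ = (0.1700, 0.0800, -0.1500)
velocity change Δv = (0.10666667, -0.24666667, 0.06666667)
applied force F = (1.6000, -3.7000, 1.0000)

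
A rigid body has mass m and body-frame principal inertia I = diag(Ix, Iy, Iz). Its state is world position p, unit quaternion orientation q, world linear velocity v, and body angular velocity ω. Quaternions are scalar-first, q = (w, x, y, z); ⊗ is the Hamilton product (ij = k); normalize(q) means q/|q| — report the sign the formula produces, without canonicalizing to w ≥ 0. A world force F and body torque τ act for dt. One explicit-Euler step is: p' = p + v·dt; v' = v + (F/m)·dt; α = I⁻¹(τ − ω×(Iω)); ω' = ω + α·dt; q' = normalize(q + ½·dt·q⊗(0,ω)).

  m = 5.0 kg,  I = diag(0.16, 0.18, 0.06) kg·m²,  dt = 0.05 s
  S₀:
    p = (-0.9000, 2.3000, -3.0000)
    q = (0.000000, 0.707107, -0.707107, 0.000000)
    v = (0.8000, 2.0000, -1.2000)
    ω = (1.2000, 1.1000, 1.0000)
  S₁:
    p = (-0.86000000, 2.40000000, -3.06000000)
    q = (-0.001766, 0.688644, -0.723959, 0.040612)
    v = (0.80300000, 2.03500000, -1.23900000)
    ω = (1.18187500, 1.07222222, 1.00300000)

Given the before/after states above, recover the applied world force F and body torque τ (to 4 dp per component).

Δω = ω₁−ω₀ = (-0.01812500, -0.02777778, 0.00300000)
ω₀×(Iω₀) = (-0.1320, 0.1200, 0.0264)
I·α + gyro = (-0.1900, 0.0200, 0.0300)
Δv = v₁−v₀ = (0.00300000, 0.03500000, -0.03900000)
applied force F = (0.3000, 3.5000, -3.9000)

F = (0.3000, 3.5000, -3.9000)
τ = (-0.1900, 0.0200, 0.0300)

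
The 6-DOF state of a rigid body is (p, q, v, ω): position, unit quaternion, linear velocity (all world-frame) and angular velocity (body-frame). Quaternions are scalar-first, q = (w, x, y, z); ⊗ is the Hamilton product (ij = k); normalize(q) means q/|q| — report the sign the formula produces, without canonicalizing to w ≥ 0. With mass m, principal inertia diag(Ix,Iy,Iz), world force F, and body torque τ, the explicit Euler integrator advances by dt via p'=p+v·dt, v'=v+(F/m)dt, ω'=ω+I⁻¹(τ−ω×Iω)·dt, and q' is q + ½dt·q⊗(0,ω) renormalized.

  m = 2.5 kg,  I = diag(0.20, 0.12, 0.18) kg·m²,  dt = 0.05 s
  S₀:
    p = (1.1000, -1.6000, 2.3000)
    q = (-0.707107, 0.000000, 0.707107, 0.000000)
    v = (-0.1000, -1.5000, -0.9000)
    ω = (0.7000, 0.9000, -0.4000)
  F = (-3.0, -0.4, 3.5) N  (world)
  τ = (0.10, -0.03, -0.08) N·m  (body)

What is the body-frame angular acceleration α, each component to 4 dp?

α = (0.6080, -0.2033, -0.1644)

ω×(Iω) gyroscopic = (-0.0216, -0.0056, -0.0504)
α = I⁻¹(τ − ω×Iω) = (0.6080, -0.2033, -0.1644)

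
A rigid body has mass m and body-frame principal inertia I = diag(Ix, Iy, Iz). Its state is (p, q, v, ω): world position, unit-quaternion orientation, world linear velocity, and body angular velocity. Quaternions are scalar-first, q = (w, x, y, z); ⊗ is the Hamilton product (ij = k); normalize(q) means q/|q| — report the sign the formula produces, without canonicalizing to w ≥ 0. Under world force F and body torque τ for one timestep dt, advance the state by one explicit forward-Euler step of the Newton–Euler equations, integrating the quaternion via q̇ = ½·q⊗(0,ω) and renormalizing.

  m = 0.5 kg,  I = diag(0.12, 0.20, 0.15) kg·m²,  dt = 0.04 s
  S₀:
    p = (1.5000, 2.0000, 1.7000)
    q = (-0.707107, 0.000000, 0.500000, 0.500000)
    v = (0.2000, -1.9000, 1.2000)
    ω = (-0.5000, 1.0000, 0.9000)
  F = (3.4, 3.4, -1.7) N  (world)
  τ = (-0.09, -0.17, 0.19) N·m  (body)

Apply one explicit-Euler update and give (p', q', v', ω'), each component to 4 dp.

precession coupling ω×(Iω) = (-0.0450, 0.0135, -0.0400)
(τ − ω×Iω)/I = (-0.3750, -0.9175, 1.5333)
ω' = ω + α·dt = (-0.5150, 0.9633, 0.9613)
2q̇ = q⊗(0,ω) = (-0.9500000, 0.3035535, -0.9571070, -0.3863963)
q + ½dt·q⊗(0,ω), renormalized = (-0.7258, 0.0061, 0.4807, 0.4921)
linear accel F/m = (6.8000, 6.8000, -3.4000)
new position p' = (1.5080, 1.9240, 1.7480)
new velocity v' = (0.4720, -1.6280, 1.0640)

p' = (1.5080, 1.9240, 1.7480)
q' = (-0.7258, 0.0061, 0.4807, 0.4921)
v' = (0.4720, -1.6280, 1.0640)
ω' = (-0.5150, 0.9633, 0.9613)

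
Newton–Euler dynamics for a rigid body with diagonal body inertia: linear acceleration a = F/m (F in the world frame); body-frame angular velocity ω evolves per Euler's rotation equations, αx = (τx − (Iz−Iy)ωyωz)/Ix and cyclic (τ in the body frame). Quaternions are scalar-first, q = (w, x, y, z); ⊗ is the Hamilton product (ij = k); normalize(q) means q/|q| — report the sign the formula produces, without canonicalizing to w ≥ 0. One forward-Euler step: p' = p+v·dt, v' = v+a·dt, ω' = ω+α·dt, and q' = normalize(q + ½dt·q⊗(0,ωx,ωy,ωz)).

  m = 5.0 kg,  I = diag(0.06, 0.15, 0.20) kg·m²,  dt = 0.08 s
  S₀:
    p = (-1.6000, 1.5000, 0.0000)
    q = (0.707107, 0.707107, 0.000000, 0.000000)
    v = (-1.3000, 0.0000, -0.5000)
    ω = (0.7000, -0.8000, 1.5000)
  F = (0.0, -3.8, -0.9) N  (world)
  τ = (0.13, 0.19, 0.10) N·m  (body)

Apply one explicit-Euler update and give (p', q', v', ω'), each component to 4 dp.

p' = (-1.7040, 1.5000, -0.0400)
q' = (0.6855, 0.7249, -0.0649, 0.0197)
v' = (-1.3000, -0.0608, -0.5144)
ω' = (0.9533, -0.6203, 1.5602)

p + v·dt = (-1.7040, 1.5000, -0.0400)
v' = v + a·dt = (-1.3000, -0.0608, -0.5144)
angular accel α = (3.1667, 2.2467, 0.7520)
ω' = ω + α·dt = (0.9533, -0.6203, 1.5602)
Hamilton product q⊗(0,ω) = (-0.4949749, 0.4949749, -1.6263461, 0.4949749)
updated quaternion q' = (0.6855, 0.7249, -0.0649, 0.0197)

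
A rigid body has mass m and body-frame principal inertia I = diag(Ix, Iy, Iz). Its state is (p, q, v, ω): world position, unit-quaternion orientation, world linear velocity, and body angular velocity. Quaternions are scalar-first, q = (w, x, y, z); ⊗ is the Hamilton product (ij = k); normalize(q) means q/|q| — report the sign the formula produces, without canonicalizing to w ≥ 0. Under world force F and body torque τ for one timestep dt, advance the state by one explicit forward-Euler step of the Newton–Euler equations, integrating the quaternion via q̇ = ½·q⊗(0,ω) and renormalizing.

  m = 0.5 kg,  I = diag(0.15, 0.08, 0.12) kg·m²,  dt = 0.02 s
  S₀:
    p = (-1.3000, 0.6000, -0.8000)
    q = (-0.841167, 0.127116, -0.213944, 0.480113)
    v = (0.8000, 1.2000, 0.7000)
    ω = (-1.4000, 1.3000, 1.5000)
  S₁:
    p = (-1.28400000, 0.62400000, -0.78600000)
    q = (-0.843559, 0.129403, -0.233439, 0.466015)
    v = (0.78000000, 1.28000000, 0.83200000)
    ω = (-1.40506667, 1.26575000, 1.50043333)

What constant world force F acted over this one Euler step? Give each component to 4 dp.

F = (-0.5000, 2.0000, 3.3000)

Δv = v₁−v₀ = (-0.02000000, 0.08000000, 0.13200000)
F = m·Δv/dt = (-0.5000, 2.0000, 3.3000)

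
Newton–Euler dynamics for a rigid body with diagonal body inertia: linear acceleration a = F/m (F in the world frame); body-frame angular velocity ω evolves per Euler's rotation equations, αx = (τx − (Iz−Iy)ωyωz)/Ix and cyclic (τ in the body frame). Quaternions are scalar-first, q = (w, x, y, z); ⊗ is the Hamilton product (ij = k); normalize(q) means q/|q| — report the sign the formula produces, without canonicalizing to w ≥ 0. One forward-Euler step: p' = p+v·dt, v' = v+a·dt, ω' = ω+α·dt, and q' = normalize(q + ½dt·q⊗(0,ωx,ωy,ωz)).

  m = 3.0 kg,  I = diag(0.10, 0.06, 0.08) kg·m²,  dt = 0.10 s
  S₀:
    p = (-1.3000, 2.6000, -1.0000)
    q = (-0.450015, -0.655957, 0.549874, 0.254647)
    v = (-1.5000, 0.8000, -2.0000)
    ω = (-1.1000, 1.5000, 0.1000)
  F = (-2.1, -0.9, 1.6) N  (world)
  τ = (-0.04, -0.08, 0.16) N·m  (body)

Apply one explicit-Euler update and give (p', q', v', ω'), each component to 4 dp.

p' = (-1.4500, 2.6800, -1.2000)
q' = (-0.5263, -0.6448, 0.5032, 0.2324)
v' = (-1.5700, 0.7700, -1.9467)
ω' = (-1.1430, 1.3703, 0.2175)

α = I⁻¹(τ − ω×Iω) = (-0.4300, -1.2967, 1.1750)
ω' = ω + α·dt = (-1.1430, 1.3703, 0.2175)
q⊗(0,ω) = (-1.5718284, 0.1680334, -0.8895385, -0.4240756)
q + ½dt·q⊗(0,ω), renormalized = (-0.5263, -0.6448, 0.5032, 0.2324)
linear accel F/m = (-0.7000, -0.3000, 0.5333)
new position p' = (-1.4500, 2.6800, -1.2000)
v' = v + a·dt = (-1.5700, 0.7700, -1.9467)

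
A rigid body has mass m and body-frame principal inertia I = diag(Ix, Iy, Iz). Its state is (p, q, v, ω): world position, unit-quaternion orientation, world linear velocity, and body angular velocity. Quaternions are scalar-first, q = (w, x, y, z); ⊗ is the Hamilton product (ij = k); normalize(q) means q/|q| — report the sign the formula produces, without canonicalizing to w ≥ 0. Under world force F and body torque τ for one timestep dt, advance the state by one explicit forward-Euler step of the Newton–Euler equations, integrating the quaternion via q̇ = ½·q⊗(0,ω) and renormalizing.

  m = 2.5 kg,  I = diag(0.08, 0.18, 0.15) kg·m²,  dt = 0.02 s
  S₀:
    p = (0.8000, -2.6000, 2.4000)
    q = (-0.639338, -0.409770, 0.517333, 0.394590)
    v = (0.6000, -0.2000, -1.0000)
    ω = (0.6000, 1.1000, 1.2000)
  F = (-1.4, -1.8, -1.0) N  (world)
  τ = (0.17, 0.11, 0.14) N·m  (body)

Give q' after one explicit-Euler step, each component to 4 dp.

Hamilton product q⊗(0,ω) = (-0.7967123, -0.1968522, 0.0252062, -1.5283524)
updated quaternion q' = (-0.6472, -0.4117, 0.5175, 0.3792)

q' = (-0.6472, -0.4117, 0.5175, 0.3792)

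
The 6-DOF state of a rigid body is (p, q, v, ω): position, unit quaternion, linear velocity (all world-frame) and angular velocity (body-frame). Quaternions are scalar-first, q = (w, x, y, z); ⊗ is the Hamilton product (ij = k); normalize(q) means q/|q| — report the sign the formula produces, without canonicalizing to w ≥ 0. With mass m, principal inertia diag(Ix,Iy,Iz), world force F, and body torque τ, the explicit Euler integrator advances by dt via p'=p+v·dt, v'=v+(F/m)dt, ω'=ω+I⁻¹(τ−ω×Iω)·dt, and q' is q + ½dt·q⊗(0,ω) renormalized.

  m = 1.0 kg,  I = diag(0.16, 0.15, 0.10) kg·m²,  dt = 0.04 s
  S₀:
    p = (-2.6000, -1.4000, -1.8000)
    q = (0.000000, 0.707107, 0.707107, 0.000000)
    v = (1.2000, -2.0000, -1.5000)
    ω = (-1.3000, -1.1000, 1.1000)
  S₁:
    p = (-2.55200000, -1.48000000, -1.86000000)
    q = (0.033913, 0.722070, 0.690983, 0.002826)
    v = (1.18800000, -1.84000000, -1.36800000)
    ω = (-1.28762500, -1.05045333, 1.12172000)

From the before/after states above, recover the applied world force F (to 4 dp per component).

v₁ − v₀ = (-0.01200000, 0.16000000, 0.13200000)
applied force F = (-0.3000, 4.0000, 3.3000)

F = (-0.3000, 4.0000, 3.3000)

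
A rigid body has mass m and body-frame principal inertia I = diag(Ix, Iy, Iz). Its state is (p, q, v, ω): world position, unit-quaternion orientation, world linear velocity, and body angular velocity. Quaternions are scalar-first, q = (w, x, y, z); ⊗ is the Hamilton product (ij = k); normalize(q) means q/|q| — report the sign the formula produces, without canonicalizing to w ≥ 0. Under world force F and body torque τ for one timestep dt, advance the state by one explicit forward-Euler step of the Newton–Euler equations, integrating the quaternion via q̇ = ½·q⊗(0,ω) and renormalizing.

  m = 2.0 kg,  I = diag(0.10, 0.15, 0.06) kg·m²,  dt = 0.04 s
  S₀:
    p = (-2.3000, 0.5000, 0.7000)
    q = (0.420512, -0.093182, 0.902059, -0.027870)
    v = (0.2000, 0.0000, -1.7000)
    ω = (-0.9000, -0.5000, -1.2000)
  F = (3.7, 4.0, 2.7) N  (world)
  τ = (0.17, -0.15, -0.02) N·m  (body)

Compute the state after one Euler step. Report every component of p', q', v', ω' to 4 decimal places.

p' = (-2.2920, 0.5000, 0.6320)
q' = (0.4270, -0.1226, 0.8957, -0.0208)
v' = (0.2740, 0.0800, -1.6460)
ω' = (-0.8104, -0.5515, -1.2283)

a = F/m = (1.8500, 2.0000, 1.3500)
p + v·dt = (-2.2920, 0.5000, 0.6320)
new velocity v' = (0.2740, 0.0800, -1.6460)
ω×(Iω) gyroscopic = (-0.0540, 0.0432, 0.0225)
angular accel α = (2.2400, -1.2880, -0.7083)
new body rate ω' = (-0.8104, -0.5515, -1.2283)
q⊗(0,ω) = (0.3337217, -1.4748666, -0.2969914, 0.3538297)
q + ½dt·q⊗(0,ω), renormalized = (0.4270, -0.1226, 0.8957, -0.0208)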